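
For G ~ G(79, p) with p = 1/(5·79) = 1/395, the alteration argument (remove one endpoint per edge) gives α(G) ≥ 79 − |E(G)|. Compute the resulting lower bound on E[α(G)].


E[|E(G)|] = C(79, 2)·p = 3081 · (1/395) = 39/5.
E[α(G)] ≥ n − E[|E(G)|] = 79 − 39/5 = 356/5.
Numerically: ≈ 71.200000.
(This is only a lower bound; the true E[α(G)] may be larger.)

E[α(G)] ≥ 356/5 ≈ 71.200000.


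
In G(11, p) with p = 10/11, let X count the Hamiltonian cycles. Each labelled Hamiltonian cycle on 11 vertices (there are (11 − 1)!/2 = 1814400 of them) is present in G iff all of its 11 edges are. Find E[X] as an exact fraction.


K_11 has (11 − 1)!/2 = 1814400 labelled Hamiltonian cycles.
For each such Hamiltonian cycle H, let X_H = 1 if all 11 edges of H are present in G. Then P[X_H = 1] = p^{11} = (10/11)^{11} = 100000000000/285311670611.
By linearity of expectation: E[X] = Σ_H E[X_H] = 1814400 · p^{11} = 1814400 · 100000000000/285311670611 = 181440000000000000/285311670611.
Numerically: E[X] ≈ 635936.

E[X] = 1814400 · (10/11)^{11} = 181440000000000000/285311670611 ≈ 635936.


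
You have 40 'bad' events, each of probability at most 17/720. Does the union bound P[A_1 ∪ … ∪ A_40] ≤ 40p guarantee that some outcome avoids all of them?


Union bound: P[∪_{i=1}^{40} A_i] ≤ Σ_i P[A_i] ≤ 40·p = 40·(17/720) = 17/18.
Numerically: 17/18 ≈ 0.94444.
Is 17/18 < 1? YES.
Since P[∪ A_i] ≤ 17/18 < 1, the complement has P[∩ A_i^c] ≥ 1 − 17/18 = 1/18 > 0, so some outcome avoids every A_i.

40·p = 17/18 ≈ 0.94444; existence CERTIFIED by the union bound.


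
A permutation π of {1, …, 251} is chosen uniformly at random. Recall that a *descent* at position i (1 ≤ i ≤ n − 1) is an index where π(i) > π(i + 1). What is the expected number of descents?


Write X = Σ X_I over i = 1, …, 250, with X_I the indicator of one descent.
There are 250 indicators.
For each fixed i, the pair (π(i), π(i+1)) is a uniformly random ordered pair of distinct values from {1, …, 251}; by symmetry P[π(i) > π(i+1)] = 1/2.
By linearity: E[X] = 250 · (1/2) = (251 − 1) · (1/2) = 125 ≈ 125.00000.

E[X] = 125 = 125.00000.


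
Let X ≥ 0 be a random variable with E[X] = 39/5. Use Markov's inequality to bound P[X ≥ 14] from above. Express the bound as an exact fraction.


μ = E[X] = 39/5, a = 14.
Markov: P[X ≥ 14] ≤ μ/a = (39/5)/14 = 39/70.
Numerically: ≈ 0.5571.
(Since a = 14 > μ = 7.8000, the bound 39/70 is < 1 and informative.)

P[X ≥ 14] ≤ 39/70 ≈ 0.5571.


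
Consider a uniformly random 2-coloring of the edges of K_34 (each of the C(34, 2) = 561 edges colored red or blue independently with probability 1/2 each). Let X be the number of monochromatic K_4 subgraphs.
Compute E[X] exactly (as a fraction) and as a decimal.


Let X = Σ_S X_S over the C(34, 4) = 46376 subsets S of size 4, where X_S = 1 if the K_4 on S is monochromatic.
For a fixed S, the K_4 on S has C(4, 2) = 6 edges. P[all 6 edges red] = (1/2)^6, and likewise for blue, so P[monochromatic] = 2·(1/2)^6 = 2^{1 − 6} = 1/32.
By linearity of expectation: E[X] = C(34, 4) · 2^{1 − 6} = 46376 · 1/32 = 5797/4.
Numerically: E[X] ≈ 1449.250000.

E[X] = C(34,4)·2^(1−C(4,2)) = 5797/4 ≈ 1449.250000.


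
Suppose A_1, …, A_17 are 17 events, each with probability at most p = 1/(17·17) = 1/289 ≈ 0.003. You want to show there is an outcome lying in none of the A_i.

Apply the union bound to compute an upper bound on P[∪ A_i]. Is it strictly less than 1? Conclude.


Union bound: P[∪_{i=1}^{17} A_i] ≤ Σ_i P[A_i] ≤ 17·p = 17·(1/289) = 1/17.
Numerically: 1/17 ≈ 0.059.
Is 1/17 < 1? YES.
Since P[∪ A_i] ≤ 1/17 < 1, the complement has P[∩ A_i^c] ≥ 1 − 1/17 = 16/17 > 0, so some outcome avoids every A_i.

17·p = 1/17 ≈ 0.059; existence CERTIFIED by the union bound.


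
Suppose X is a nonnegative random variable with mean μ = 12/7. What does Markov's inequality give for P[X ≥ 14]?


μ = E[X] = 12/7, a = 14.
Markov: P[X ≥ 14] ≤ μ/a = (12/7)/14 = 6/49.
Numerically: ≈ 0.122449.
(Since a = 14 > μ = 1.714286, the bound 6/49 is < 1 and informative.)

P[X ≥ 14] ≤ 6/49 ≈ 0.122449.


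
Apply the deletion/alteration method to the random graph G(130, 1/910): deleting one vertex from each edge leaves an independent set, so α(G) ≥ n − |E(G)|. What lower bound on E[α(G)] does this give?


E[|E(G)|] = C(130, 2)·p = 8385 · (1/910) = 129/14.
E[α(G)] ≥ n − E[|E(G)|] = 130 − 129/14 = 1691/14.
Numerically: ≈ 120.7857.
(This is only a lower bound; the true E[α(G)] may be larger.)

E[α(G)] ≥ 1691/14 ≈ 120.7857.


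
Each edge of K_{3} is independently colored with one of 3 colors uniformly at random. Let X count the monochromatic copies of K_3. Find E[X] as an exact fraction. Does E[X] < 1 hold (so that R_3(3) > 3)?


E[X] = C(3, 3) · 3^{1 − 3} = 1 · 3^{−2} = 1/9.
As a reduced fraction: E[X] = 1/9 ≈ 0.11111.
Is E[X] < 1? YES.
Since E[X] < 1, there exists a 3-coloring of K_{3} with no monochromatic K_3; hence R_3(3) > 3.

E[X] = 1/9 ≈ 0.11111; E[X] < 1, so R_3(3) > 3.


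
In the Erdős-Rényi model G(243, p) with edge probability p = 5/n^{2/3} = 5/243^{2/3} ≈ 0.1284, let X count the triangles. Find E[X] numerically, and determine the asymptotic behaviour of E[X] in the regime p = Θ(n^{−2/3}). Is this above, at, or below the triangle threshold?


Number of potential triangles: C(243, 3) = 2362041.
Each occurs with probability p³ ≈ (0.1284)³ ≈ 2.116886e-03.
By linearity: E[X] = C(243, 3)·p³ ≈ 2362041 · 2.116886e-03 ≈ 5000.1715.
Since α = 2/3 < 1, p = c/n^{2/3} ≫ 1/n is above the triangle threshold p ~ 1/n. Asymptotically E[X] ~ (c³/6)·n^{3(1−α)} = (5³/6)·n^{1} → ∞; triangles are abundant w.h.p.

E[X] ≈ 5000.1715; in regime p = Θ(1/n^{2/3}) E[X] diverges (above the triangle threshold p ~ 1/n).


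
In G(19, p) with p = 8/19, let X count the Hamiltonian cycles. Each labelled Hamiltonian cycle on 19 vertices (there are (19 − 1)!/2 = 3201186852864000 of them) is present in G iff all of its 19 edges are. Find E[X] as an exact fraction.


K_19 has (19 − 1)!/2 = 3201186852864000 labelled Hamiltonian cycles.
For each such Hamiltonian cycle H, let X_H = 1 if all 19 edges of H are present in G. Then P[X_H = 1] = p^{19} = (8/19)^{19} = 144115188075855872/1978419655660313589123979.
By linearity: E[X] = Σ_H E[X_H] = 3201186852864000 · p^{19} = 3201186852864000 · 144115188075855872/1978419655660313589123979 = 461339645366452518590934417408000/1978419655660313589123979.
Numerically: E[X] ≈ 2.33186e+08.

E[X] = 3201186852864000 · (8/19)^{19} = 461339645366452518590934417408000/1978419655660313589123979 ≈ 2.33186e+08.


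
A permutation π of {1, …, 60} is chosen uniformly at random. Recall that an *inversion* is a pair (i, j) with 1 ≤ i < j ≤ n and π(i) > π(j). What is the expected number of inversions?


Write X = Σ X_I over the C(60, 2) = 1770 pairs i < j, with X_I the indicator of one inversion.
There are 1770 indicators.
For each fixed pair i < j, the values π(i) and π(j) are two distinct elements of {1, …, 60} in uniformly random order; by symmetry P[π(i) > π(j)] = 1/2.
By linearity: E[X] = 1770 · (1/2) = C(60, 2) · (1/2) = 1770/2 = 885 ≈ 885.000.

E[X] = 885 = 885.000.


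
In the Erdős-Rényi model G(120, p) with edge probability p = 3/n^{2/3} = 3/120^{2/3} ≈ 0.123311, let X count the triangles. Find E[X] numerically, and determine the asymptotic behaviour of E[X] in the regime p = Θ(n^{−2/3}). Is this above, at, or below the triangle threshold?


Number of potential triangles: C(120, 3) = 280840.
Each occurs with probability p³ ≈ (0.123311)³ ≈ 1.87500000e-03.
By linearity: E[X] = C(120, 3)·p³ ≈ 280840 · 1.87500000e-03 ≈ 526.575000.
Since α = 2/3 < 1, p = c/n^{2/3} ≫ 1/n is above the triangle threshold p ~ 1/n. Asymptotically E[X] ~ (c³/6)·n^{3(1−α)} = (3³/6)·n^{1} → ∞; triangles are abundant w.h.p.

E[X] ≈ 526.575000; in regime p = Θ(1/n^{2/3}) E[X] diverges (above the triangle threshold p ~ 1/n).


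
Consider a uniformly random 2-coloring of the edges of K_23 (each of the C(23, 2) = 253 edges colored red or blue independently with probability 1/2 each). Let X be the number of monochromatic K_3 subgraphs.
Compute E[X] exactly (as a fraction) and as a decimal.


Let X = Σ_S X_S over the C(23, 3) = 1771 subsets S of size 3, where X_S = 1 if the K_3 on S is monochromatic.
For a fixed S, the K_3 on S has C(3, 2) = 3 edges. P[all 3 edges red] = (1/2)^3, and likewise for blue, so P[monochromatic] = 2·(1/2)^3 = 2^{1 − 3} = 1/4.
By linearity of expectation: E[X] = C(23, 3) · 2^{1 − 3} = 1771 · 1/4 = 1771/4.
Numerically: E[X] ≈ 442.75000.

E[X] = C(23,3)·2^(1−C(3,2)) = 1771/4 ≈ 442.75000.


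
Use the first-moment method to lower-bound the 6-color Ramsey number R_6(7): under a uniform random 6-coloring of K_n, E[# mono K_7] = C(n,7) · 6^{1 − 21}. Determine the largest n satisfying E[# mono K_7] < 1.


We need C(n, 7) · 6^{1 − 21} < 1, i.e. C(n, 7) < 6^{21 − 1} = 3656158440062976.
Check values of n near the boundary:
  n = 562: C(562, 7) = 3384017972944752; 3384017972944752 < 3656158440062976? YES
  n = 563: C(563, 7) = 3426622515769596; 3426622515769596 < 3656158440062976? YES
  n = 564: C(564, 7) = 3469685994423792; 3469685994423792 < 3656158440062976? YES
  n = 565: C(565, 7) = 3513212521235560; 3513212521235560 < 3656158440062976? YES
  n = 566: C(566, 7) = 3557206237959440; 3557206237959440 < 3656158440062976? YES
  n = 567: C(567, 7) = 3601671315933933; 3601671315933933 < 3656158440062976? YES
  n = 568: C(568, 7) = 3646611956239704; 3646611956239704 < 3656158440062976? YES
  n = 569: C(569, 7) = 3692032389858348; 3692032389858348 < 3656158440062976? NO
  n = 570: C(570, 7) = 3737936877831720; 3737936877831720 < 3656158440062976? NO
The largest n with C(n, 7) < 3656158440062976 is n = 568 (where E[X] = 16882462760369/16926659444736 ≈ 0.9974). Hence R_6(7) > 568, i.e. R_6(7) ≥ 569.

Largest n = 568; hence R_6(7) > 568.


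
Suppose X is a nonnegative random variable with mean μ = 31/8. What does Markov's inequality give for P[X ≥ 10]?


μ = E[X] = 31/8, a = 10.
Markov: P[X ≥ 10] ≤ μ/a = (31/8)/10 = 31/80.
Numerically: ≈ 0.3875.
(Since a = 10 > μ = 3.8750, the bound 31/80 is < 1 and informative.)

P[X ≥ 10] ≤ 31/80 ≈ 0.3875.


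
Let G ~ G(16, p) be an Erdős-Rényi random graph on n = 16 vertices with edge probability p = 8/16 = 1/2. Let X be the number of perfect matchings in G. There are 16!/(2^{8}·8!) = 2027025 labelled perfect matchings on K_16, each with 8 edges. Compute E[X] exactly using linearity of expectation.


K_16 has 16!/(2^{8}·8!) = 2027025 labelled perfect matchings.
For each such perfect matching H, let X_H = 1 if all 8 edges of H are present in G. Then P[X_H = 1] = p^{8} = (1/2)^{8} = 1/256.
Summing the indicators: E[X] = Σ_H E[X_H] = 2027025 · p^{8} = 2027025 · 1/256 = 2027025/256.
Numerically: E[X] ≈ 7.92e+03.

E[X] = 2027025 · (1/2)^{8} = 2027025/256 ≈ 7.92e+03.


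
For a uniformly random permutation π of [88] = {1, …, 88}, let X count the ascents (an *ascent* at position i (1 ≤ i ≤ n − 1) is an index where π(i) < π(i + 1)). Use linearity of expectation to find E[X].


Write X = Σ X_I over i = 1, …, 87, with X_I the indicator of one ascent.
There are 87 indicators.
For each fixed i, the pair (π(i), π(i+1)) is a uniformly random ordered pair of distinct values from {1, …, 88}; by symmetry P[π(i) < π(i+1)] = 1/2.
By linearity: E[X] = 87 · (1/2) = (88 − 1) · (1/2) = 87/2 ≈ 43.500000.

E[X] = 87/2 = 43.500000.


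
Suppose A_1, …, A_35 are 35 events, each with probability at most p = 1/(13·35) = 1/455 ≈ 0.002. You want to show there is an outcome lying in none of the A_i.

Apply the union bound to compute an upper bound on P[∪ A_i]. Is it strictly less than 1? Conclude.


Union bound: P[∪_{i=1}^{35} A_i] ≤ Σ_i P[A_i] ≤ 35·p = 35·(1/455) = 1/13.
Numerically: 1/13 ≈ 0.077.
Is 1/13 < 1? YES.
Since P[∪ A_i] ≤ 1/13 < 1, the complement has P[∩ A_i^c] ≥ 1 − 1/13 = 12/13 > 0, so some outcome avoids every A_i.

35·p = 1/13 ≈ 0.077; existence CERTIFIED by the union bound.


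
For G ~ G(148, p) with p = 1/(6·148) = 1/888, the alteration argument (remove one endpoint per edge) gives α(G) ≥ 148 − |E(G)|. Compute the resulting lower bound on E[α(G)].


E[|E(G)|] = C(148, 2)·p = 10878 · (1/888) = 49/4.
E[α(G)] ≥ n − E[|E(G)|] = 148 − 49/4 = 543/4.
Numerically: ≈ 135.75000.
(This is only a lower bound; the true E[α(G)] may be larger.)

E[α(G)] ≥ 543/4 ≈ 135.75000.


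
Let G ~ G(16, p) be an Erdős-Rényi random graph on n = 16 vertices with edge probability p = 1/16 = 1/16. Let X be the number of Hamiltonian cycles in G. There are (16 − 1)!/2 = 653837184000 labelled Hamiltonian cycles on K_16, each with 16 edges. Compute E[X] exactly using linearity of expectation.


K_16 has (16 − 1)!/2 = 653837184000 labelled Hamiltonian cycles.
For each such Hamiltonian cycle H, let X_H = 1 if all 16 edges of H are present in G. Then P[X_H = 1] = p^{16} = (1/16)^{16} = 1/18446744073709551616.
Summing the indicators: E[X] = Σ_H E[X_H] = 653837184000 · p^{16} = 653837184000 · 1/18446744073709551616 = 638512875/18014398509481984.
Numerically: E[X] ≈ 3.54e-08.

E[X] = 653837184000 · (1/16)^{16} = 638512875/18014398509481984 ≈ 3.54e-08.


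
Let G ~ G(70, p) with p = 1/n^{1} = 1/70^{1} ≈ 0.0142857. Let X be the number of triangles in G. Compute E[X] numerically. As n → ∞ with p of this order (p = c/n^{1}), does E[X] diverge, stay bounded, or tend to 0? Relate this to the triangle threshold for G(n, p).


Number of potential triangles: C(70, 3) = 54740.
Each occurs with probability p³ ≈ (0.0142857)³ ≈ 2.91545190e-06.
By linearity: E[X] = C(70, 3)·p³ ≈ 54740 · 2.91545190e-06 ≈ 0.159592.
Here α = 1, so p = 1/n is exactly at the triangle threshold p ~ 1/n. Asymptotically E[X] → c³/6 = 1³/6 = 1/6 ≈ 0.166667, a bounded constant. In this regime the triangle count is asymptotically Poisson(c³/6).

E[X] ≈ 0.159592; in regime p = Θ(1/n^{1}) E[X] stays bounded (at the triangle threshold p ~ 1/n).


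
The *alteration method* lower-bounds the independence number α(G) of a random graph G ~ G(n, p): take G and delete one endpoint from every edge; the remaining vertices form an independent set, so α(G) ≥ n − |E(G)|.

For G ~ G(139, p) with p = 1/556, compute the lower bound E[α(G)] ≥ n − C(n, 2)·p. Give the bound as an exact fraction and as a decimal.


E[|E(G)|] = C(139, 2)·p = 9591 · (1/556) = 69/4.
E[α(G)] ≥ n − E[|E(G)|] = 139 − 69/4 = 487/4.
Numerically: ≈ 121.75000.
(This is only a lower bound; the true E[α(G)] may be larger.)

E[α(G)] ≥ 487/4 ≈ 121.75000.


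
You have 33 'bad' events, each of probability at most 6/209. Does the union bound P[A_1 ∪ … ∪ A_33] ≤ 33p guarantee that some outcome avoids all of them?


Union bound: P[∪_{i=1}^{33} A_i] ≤ Σ_i P[A_i] ≤ 33·p = 33·(6/209) = 18/19.
Numerically: 18/19 ≈ 0.947.
Is 18/19 < 1? YES.
Since P[∪ A_i] ≤ 18/19 < 1, the complement has P[∩ A_i^c] ≥ 1 − 18/19 = 1/19 > 0, so some outcome avoids every A_i.

33·p = 18/19 ≈ 0.947; existence CERTIFIED by the union bound.


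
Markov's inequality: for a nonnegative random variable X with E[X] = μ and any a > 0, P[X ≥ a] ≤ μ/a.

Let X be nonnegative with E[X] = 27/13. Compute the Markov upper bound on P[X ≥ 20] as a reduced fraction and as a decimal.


μ = E[X] = 27/13, a = 20.
Markov: P[X ≥ 20] ≤ μ/a = (27/13)/20 = 27/260.
Numerically: ≈ 0.103846.
(Since a = 20 > μ = 2.076923, the bound 27/260 is < 1 and informative.)

P[X ≥ 20] ≤ 27/260 ≈ 0.103846.


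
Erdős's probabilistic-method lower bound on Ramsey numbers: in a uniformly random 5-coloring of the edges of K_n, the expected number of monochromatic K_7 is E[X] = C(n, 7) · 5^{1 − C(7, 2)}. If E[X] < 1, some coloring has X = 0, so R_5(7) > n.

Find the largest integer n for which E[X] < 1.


We need C(n, 7) · 5^{1 − 21} < 1, i.e. C(n, 7) < 5^{21 − 1} = 95367431640625.
Check values of n near the boundary:
  n = 335: C(335, 7) = 88202498238195; 88202498238195 < 95367431640625? YES
  n = 336: C(336, 7) = 90079147136880; 90079147136880 < 95367431640625? YES
  n = 337: C(337, 7) = 91989916924632; 91989916924632 < 95367431640625? YES
  n = 338: C(338, 7) = 93935323022736; 93935323022736 < 95367431640625? YES
  n = 339: C(339, 7) = 95915887062372; 95915887062372 < 95367431640625? NO
The largest n with C(n, 7) < 95367431640625 is n = 338 (where E[X] = 93935323022736/95367431640625 ≈ 0.9849833). Hence R_5(7) > 338, i.e. R_5(7) ≥ 339.

Largest n = 338; hence R_5(7) > 338.


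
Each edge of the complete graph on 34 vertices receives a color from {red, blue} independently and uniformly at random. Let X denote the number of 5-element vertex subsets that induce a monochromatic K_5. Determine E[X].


Let X = Σ_S X_S over the C(34, 5) = 278256 subsets S of size 5, where X_S = 1 if the K_5 on S is monochromatic.
For a fixed S, the K_5 on S has C(5, 2) = 10 edges. P[all 10 edges red] = (1/2)^10, and likewise for blue, so P[monochromatic] = 2·(1/2)^10 = 2^{1 − 10} = 1/512.
By linearity of expectation: E[X] = C(34, 5) · 2^{1 − 10} = 278256 · 1/512 = 17391/32.
Numerically: E[X] ≈ 543.469.

E[X] = C(34,5)·2^(1−C(5,2)) = 17391/32 ≈ 543.469.


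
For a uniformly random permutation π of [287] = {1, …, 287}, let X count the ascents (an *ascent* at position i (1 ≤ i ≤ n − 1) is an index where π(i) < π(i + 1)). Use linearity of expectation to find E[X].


Write X = Σ X_I over i = 1, …, 286, with X_I the indicator of one ascent.
There are 286 indicators.
For each fixed i, the pair (π(i), π(i+1)) is a uniformly random ordered pair of distinct values from {1, …, 287}; by symmetry P[π(i) < π(i+1)] = 1/2.
By linearity: E[X] = 286 · (1/2) = (287 − 1) · (1/2) = 143 ≈ 143.0000.

E[X] = 143 = 143.0000.


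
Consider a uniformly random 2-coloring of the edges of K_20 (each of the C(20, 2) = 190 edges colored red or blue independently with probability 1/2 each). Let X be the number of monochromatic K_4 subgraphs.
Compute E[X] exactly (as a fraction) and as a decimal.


Let X = Σ_S X_S over the C(20, 4) = 4845 subsets S of size 4, where X_S = 1 if the K_4 on S is monochromatic.
For a fixed S, the K_4 on S has C(4, 2) = 6 edges. P[all 6 edges red] = (1/2)^6, and likewise for blue, so P[monochromatic] = 2·(1/2)^6 = 2^{1 − 6} = 1/32.
By linearity of expectation: E[X] = C(20, 4) · 2^{1 − 6} = 4845 · 1/32 = 4845/32.
Numerically: E[X] ≈ 151.406250.

E[X] = C(20,4)·2^(1−C(4,2)) = 4845/32 ≈ 151.406250.


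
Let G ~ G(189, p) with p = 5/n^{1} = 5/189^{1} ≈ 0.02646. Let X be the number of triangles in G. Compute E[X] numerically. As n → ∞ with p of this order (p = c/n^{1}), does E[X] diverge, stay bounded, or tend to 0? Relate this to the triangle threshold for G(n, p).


Number of potential triangles: C(189, 3) = 1107414.
Each occurs with probability p³ ≈ (0.02646)³ ≈ 1.851504e-05.
By linearity: E[X] = C(189, 3)·p³ ≈ 1107414 · 1.851504e-05 ≈ 20.5038.
Here α = 1, so p = 5/n is exactly at the triangle threshold p ~ 1/n. Asymptotically E[X] → c³/6 = 5³/6 = 125/6 ≈ 20.8333, a bounded constant. In this regime the triangle count is asymptotically Poisson(c³/6).

E[X] ≈ 20.5038; in regime p = Θ(1/n^{1}) E[X] stays bounded (at the triangle threshold p ~ 1/n).


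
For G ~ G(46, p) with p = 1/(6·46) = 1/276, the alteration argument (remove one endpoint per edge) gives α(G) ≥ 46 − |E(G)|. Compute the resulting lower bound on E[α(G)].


E[|E(G)|] = C(46, 2)·p = 1035 · (1/276) = 15/4.
E[α(G)] ≥ n − E[|E(G)|] = 46 − 15/4 = 169/4.
Numerically: ≈ 42.250.
(This is only a lower bound; the true E[α(G)] may be larger.)

E[α(G)] ≥ 169/4 ≈ 42.250.


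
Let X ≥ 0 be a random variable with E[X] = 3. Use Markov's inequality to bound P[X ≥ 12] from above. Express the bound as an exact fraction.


μ = E[X] = 3, a = 12.
Markov: P[X ≥ 12] ≤ μ/a = (3)/12 = 1/4.
Numerically: ≈ 0.2500.
(Since a = 12 > μ = 3.0000, the bound 1/4 is < 1 and informative.)

P[X ≥ 12] ≤ 1/4 ≈ 0.2500.


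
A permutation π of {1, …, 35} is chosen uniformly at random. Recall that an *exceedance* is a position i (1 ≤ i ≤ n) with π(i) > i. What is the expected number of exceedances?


Write X = Σ_{i=1}^{35} X_i, where X_i = 1_{π(i) > i}.
For each fixed i, π(i) is uniform over {1, …, 35} (marginal of a uniform permutation), so P[π(i) > i] = (n − i)/n. Summing: Σ_{i=1}^{35} (n − i)/n = (0 + 1 + … + 34)/35 = 35(35 − 1)/(2·35) = (35 − 1)/2.
Hence E[X] = Σ_{i=1}^{35} (35 − i)/35 = 17 ≈ 17.000.

E[X] = 17 = 17.000.


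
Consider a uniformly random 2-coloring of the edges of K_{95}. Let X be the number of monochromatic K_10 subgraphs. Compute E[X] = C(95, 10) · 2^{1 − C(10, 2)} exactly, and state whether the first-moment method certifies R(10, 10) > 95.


E[X] = C(95, 10) · 2^{1 − 45} = 10104934117421 · 2^{−44} = 10104934117421/17592186044416.
As a reduced fraction: E[X] = 10104934117421/17592186044416 ≈ 0.5744.
Is E[X] < 1? YES.
Since E[X] < 1, there exists a 2-coloring of K_{95} with no monochromatic K_10; hence R(10, 10) > 95.

E[X] = 10104934117421/17592186044416 ≈ 0.5744; E[X] < 1, so R(10, 10) > 95.


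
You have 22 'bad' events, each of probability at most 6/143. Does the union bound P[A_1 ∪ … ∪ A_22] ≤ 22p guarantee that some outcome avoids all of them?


Union bound: P[∪_{i=1}^{22} A_i] ≤ Σ_i P[A_i] ≤ 22·p = 22·(6/143) = 12/13.
Numerically: 12/13 ≈ 0.923077.
Is 12/13 < 1? YES.
Since P[∪ A_i] ≤ 12/13 < 1, the complement has P[∩ A_i^c] ≥ 1 − 12/13 = 1/13 > 0, so some outcome avoids every A_i.

22·p = 12/13 ≈ 0.923077; existence CERTIFIED by the union bound.


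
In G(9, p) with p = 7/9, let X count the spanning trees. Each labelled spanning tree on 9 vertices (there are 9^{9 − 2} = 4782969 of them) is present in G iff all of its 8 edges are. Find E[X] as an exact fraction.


K_9 has 9^{9 − 2} = 4782969 labelled spanning trees.
For each such spanning tree H, let X_H = 1 if all 8 edges of H are present in G. Then P[X_H = 1] = p^{8} = (7/9)^{8} = 5764801/43046721.
Summing the indicators: E[X] = Σ_H E[X_H] = 4782969 · p^{8} = 4782969 · 5764801/43046721 = 5764801/9.
Numerically: E[X] ≈ 6.41e+05.

E[X] = 4782969 · (7/9)^{8} = 5764801/9 ≈ 6.41e+05.


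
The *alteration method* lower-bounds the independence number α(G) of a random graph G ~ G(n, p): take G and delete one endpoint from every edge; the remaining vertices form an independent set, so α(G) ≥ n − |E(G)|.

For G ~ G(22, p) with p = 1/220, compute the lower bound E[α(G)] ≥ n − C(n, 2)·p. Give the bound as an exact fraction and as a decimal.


E[|E(G)|] = C(22, 2)·p = 231 · (1/220) = 21/20.
E[α(G)] ≥ n − E[|E(G)|] = 22 − 21/20 = 419/20.
Numerically: ≈ 20.950000.
(This is only a lower bound; the true E[α(G)] may be larger.)

E[α(G)] ≥ 419/20 ≈ 20.950000.


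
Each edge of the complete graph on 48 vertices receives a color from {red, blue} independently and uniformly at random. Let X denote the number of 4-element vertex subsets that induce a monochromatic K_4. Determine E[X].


Let X = Σ_S X_S over the C(48, 4) = 194580 subsets S of size 4, where X_S = 1 if the K_4 on S is monochromatic.
For a fixed S, the K_4 on S has C(4, 2) = 6 edges. P[all 6 edges red] = (1/2)^6, and likewise for blue, so P[monochromatic] = 2·(1/2)^6 = 2^{1 − 6} = 1/32.
By linearity of expectation: E[X] = C(48, 4) · 2^{1 − 6} = 194580 · 1/32 = 48645/8.
Numerically: E[X] ≈ 6080.625.

E[X] = C(48,4)·2^(1−C(4,2)) = 48645/8 ≈ 6080.625.


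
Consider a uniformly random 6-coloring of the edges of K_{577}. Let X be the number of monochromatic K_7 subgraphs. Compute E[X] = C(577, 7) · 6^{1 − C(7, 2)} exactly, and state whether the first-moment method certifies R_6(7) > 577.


E[X] = C(577, 7) · 6^{1 − 21} = 4073186129881440 · 6^{−20} = 4073186129881440/3656158440062976.
As a reduced fraction: E[X] = 42429022186265/38084983750656 ≈ 1.1141.
Is E[X] < 1? NO.
Since E[X] ≥ 1, the first-moment bound is inconclusive at n = 577; it does NOT by itself certify R_6(7) > 577.

E[X] = 42429022186265/38084983750656 ≈ 1.1141; E[X] ≥ 1; first-moment method inconclusive here.


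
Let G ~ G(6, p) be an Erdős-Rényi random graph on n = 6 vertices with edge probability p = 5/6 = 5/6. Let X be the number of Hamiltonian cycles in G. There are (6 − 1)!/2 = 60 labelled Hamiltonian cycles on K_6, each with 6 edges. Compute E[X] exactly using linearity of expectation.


K_6 has (6 − 1)!/2 = 60 labelled Hamiltonian cycles.
For each such Hamiltonian cycle H, let X_H = 1 if all 6 edges of H are present in G. Then P[X_H = 1] = p^{6} = (5/6)^{6} = 15625/46656.
By linearity of expectation: E[X] = Σ_H E[X_H] = 60 · p^{6} = 60 · 15625/46656 = 78125/3888.
Numerically: E[X] ≈ 20.0939.

E[X] = 60 · (5/6)^{6} = 78125/3888 ≈ 20.0939.


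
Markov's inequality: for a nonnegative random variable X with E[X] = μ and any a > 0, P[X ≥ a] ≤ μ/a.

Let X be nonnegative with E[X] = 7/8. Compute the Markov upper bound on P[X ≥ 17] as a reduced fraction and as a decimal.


μ = E[X] = 7/8, a = 17.
Markov: P[X ≥ 17] ≤ μ/a = (7/8)/17 = 7/136.
Numerically: ≈ 0.051471.
(Since a = 17 > μ = 0.875000, the bound 7/136 is < 1 and informative.)

P[X ≥ 17] ≤ 7/136 ≈ 0.051471.


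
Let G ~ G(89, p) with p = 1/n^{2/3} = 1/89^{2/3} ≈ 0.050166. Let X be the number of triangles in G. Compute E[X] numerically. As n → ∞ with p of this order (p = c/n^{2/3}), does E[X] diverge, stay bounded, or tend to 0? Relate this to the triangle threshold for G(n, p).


Number of potential triangles: C(89, 3) = 113564.
Each occurs with probability p³ ≈ (0.050166)³ ≈ 1.2624669e-04.
By linearity: E[X] = C(89, 3)·p³ ≈ 113564 · 1.2624669e-04 ≈ 14.33708.
Since α = 2/3 < 1, p = c/n^{2/3} ≫ 1/n is above the triangle threshold p ~ 1/n. Asymptotically E[X] ~ (c³/6)·n^{3(1−α)} = (1³/6)·n^{1} → ∞; triangles are abundant w.h.p.

E[X] ≈ 14.33708; in regime p = Θ(1/n^{2/3}) E[X] diverges (above the triangle threshold p ~ 1/n).


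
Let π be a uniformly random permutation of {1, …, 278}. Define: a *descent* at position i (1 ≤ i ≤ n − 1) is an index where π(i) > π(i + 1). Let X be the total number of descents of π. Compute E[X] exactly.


Write X = Σ X_I over i = 1, …, 277, with X_I the indicator of one descent.
There are 277 indicators.
For each fixed i, the pair (π(i), π(i+1)) is a uniformly random ordered pair of distinct values from {1, …, 278}; by symmetry P[π(i) > π(i+1)] = 1/2.
By linearity: E[X] = 277 · (1/2) = (278 − 1) · (1/2) = 277/2 ≈ 138.500000.

E[X] = 277/2 = 138.500000.


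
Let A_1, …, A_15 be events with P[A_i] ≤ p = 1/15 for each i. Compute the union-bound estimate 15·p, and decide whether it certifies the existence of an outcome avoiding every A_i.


Union bound: P[∪_{i=1}^{15} A_i] ≤ Σ_i P[A_i] ≤ 15·p = 15·(1/15) = 1.
Numerically: 1 ≈ 1.000000.
Is 1 < 1? NO.
Since the bound 1 is ≥ 1, the union bound is uninformative here; it does NOT by itself certify existence.

15·p = 1 ≈ 1.000000; existence NOT certified by the union bound.


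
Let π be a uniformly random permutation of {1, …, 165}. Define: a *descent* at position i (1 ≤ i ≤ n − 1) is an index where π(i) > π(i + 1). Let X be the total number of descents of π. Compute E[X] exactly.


Write X = Σ X_I over i = 1, …, 164, with X_I the indicator of one descent.
There are 164 indicators.
For each fixed i, the pair (π(i), π(i+1)) is a uniformly random ordered pair of distinct values from {1, …, 165}; by symmetry P[π(i) > π(i+1)] = 1/2.
By linearity: E[X] = 164 · (1/2) = (165 − 1) · (1/2) = 82 ≈ 82.00000.

E[X] = 82 = 82.00000.


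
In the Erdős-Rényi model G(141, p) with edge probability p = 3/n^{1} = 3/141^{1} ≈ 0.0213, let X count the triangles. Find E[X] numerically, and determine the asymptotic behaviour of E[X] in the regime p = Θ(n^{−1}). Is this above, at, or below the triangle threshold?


Number of potential triangles: C(141, 3) = 457310.
Each occurs with probability p³ ≈ (0.0213)³ ≈ 9.63178e-06.
By linearity: E[X] = C(141, 3)·p³ ≈ 457310 · 9.63178e-06 ≈ 4.405.
Here α = 1, so p = 3/n is exactly at the triangle threshold p ~ 1/n. Asymptotically E[X] → c³/6 = 3³/6 = 9/2 ≈ 4.500, a bounded constant. In this regime the triangle count is asymptotically Poisson(c³/6).

E[X] ≈ 4.405; in regime p = Θ(1/n^{1}) E[X] stays bounded (at the triangle threshold p ~ 1/n).


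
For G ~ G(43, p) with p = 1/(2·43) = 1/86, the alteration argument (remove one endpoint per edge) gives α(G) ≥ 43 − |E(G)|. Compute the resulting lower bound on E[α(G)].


E[|E(G)|] = C(43, 2)·p = 903 · (1/86) = 21/2.
E[α(G)] ≥ n − E[|E(G)|] = 43 − 21/2 = 65/2.
Numerically: ≈ 32.500000.
(This is only a lower bound; the true E[α(G)] may be larger.)

E[α(G)] ≥ 65/2 ≈ 32.500000.


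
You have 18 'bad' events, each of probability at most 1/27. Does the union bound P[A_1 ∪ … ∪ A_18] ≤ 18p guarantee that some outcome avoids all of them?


Union bound: P[∪_{i=1}^{18} A_i] ≤ Σ_i P[A_i] ≤ 18·p = 18·(1/27) = 2/3.
Numerically: 2/3 ≈ 0.6667.
Is 2/3 < 1? YES.
Since P[∪ A_i] ≤ 2/3 < 1, the complement has P[∩ A_i^c] ≥ 1 − 2/3 = 1/3 > 0, so some outcome avoids every A_i.

18·p = 2/3 ≈ 0.6667; existence CERTIFIED by the union bound.


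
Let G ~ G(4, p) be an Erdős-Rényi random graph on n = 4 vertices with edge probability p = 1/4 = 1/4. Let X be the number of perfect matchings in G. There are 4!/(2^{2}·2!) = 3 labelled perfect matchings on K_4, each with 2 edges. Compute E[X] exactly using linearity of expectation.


K_4 has 4!/(2^{2}·2!) = 3 labelled perfect matchings.
For each such perfect matching H, let X_H = 1 if all 2 edges of H are present in G. Then P[X_H = 1] = p^{2} = (1/4)^{2} = 1/16.
By linearity of expectation: E[X] = Σ_H E[X_H] = 3 · p^{2} = 3 · 1/16 = 3/16.
Numerically: E[X] ≈ 0.1875.

E[X] = 3 · (1/4)^{2} = 3/16 ≈ 0.1875.


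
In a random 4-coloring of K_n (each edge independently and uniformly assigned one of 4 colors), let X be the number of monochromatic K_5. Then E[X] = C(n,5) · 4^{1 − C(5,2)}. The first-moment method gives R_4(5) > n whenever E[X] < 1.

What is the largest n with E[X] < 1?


We need C(n, 5) · 4^{1 − 10} < 1, i.e. C(n, 5) < 4^{10 − 1} = 262144.
Check values of n near the boundary:
  n = 28: C(28, 5) = 98280; 98280 < 262144? YES
  n = 29: C(29, 5) = 118755; 118755 < 262144? YES
  n = 30: C(30, 5) = 142506; 142506 < 262144? YES
  n = 31: C(31, 5) = 169911; 169911 < 262144? YES
  n = 32: C(32, 5) = 201376; 201376 < 262144? YES
  n = 33: C(33, 5) = 237336; 237336 < 262144? YES
  n = 34: C(34, 5) = 278256; 278256 < 262144? NO
  n = 35: C(35, 5) = 324632; 324632 < 262144? NO
  n = 36: C(36, 5) = 376992; 376992 < 262144? NO
The largest n with C(n, 5) < 262144 is n = 33 (where E[X] = 29667/32768 ≈ 0.905365). Hence R_4(5) > 33, i.e. R_4(5) ≥ 34.

Largest n = 33; hence R_4(5) > 33.


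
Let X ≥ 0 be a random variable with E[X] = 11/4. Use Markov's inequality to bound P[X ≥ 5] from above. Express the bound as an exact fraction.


μ = E[X] = 11/4, a = 5.
Markov: P[X ≥ 5] ≤ μ/a = (11/4)/5 = 11/20.
Numerically: ≈ 0.55000.
(Since a = 5 > μ = 2.75000, the bound 11/20 is < 1 and informative.)

P[X ≥ 5] ≤ 11/20 ≈ 0.55000.


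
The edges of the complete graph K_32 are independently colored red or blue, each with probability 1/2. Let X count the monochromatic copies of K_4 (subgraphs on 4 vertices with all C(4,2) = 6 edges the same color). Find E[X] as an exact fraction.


Let X = Σ_S X_S over the C(32, 4) = 35960 subsets S of size 4, where X_S = 1 if the K_4 on S is monochromatic.
For a fixed S, the K_4 on S has C(4, 2) = 6 edges. P[all 6 edges red] = (1/2)^6, and likewise for blue, so P[monochromatic] = 2·(1/2)^6 = 2^{1 − 6} = 1/32.
By linearity: E[X] = C(32, 4) · 2^{1 − 6} = 35960 · 1/32 = 4495/4.
Numerically: E[X] ≈ 1123.75000.

E[X] = C(32,4)·2^(1−C(4,2)) = 4495/4 ≈ 1123.75000.


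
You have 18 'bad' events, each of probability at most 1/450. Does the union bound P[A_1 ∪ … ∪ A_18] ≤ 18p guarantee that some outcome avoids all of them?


Union bound: P[∪_{i=1}^{18} A_i] ≤ Σ_i P[A_i] ≤ 18·p = 18·(1/450) = 1/25.
Numerically: 1/25 ≈ 0.0400000.
Is 1/25 < 1? YES.
Since P[∪ A_i] ≤ 1/25 < 1, the complement has P[∩ A_i^c] ≥ 1 − 1/25 = 24/25 > 0, so some outcome avoids every A_i.

18·p = 1/25 ≈ 0.0400000; existence CERTIFIED by the union bound.


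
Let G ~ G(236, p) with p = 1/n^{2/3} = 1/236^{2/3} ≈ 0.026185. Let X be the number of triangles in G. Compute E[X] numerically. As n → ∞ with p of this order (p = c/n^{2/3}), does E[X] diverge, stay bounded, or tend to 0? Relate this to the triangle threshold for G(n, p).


Number of potential triangles: C(236, 3) = 2162940.
Each occurs with probability p³ ≈ (0.026185)³ ≈ 1.7954611e-05.
By linearity: E[X] = C(236, 3)·p³ ≈ 2162940 · 1.7954611e-05 ≈ 38.83475.
Since α = 2/3 < 1, p = c/n^{2/3} ≫ 1/n is above the triangle threshold p ~ 1/n. Asymptotically E[X] ~ (c³/6)·n^{3(1−α)} = (1³/6)·n^{1} → ∞; triangles are abundant w.h.p.

E[X] ≈ 38.83475; in regime p = Θ(1/n^{2/3}) E[X] diverges (above the triangle threshold p ~ 1/n).


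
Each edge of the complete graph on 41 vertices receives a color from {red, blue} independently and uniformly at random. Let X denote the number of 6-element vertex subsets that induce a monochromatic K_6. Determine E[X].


Let X = Σ_S X_S over the C(41, 6) = 4496388 subsets S of size 6, where X_S = 1 if the K_6 on S is monochromatic.
For a fixed S, the K_6 on S has C(6, 2) = 15 edges. P[all 15 edges red] = (1/2)^15, and likewise for blue, so P[monochromatic] = 2·(1/2)^15 = 2^{1 − 15} = 1/16384.
Summing: E[X] = C(41, 6) · 2^{1 − 15} = 4496388 · 1/16384 = 1124097/4096.
Numerically: E[X] ≈ 274.43774.

E[X] = C(41,6)·2^(1−C(6,2)) = 1124097/4096 ≈ 274.43774.


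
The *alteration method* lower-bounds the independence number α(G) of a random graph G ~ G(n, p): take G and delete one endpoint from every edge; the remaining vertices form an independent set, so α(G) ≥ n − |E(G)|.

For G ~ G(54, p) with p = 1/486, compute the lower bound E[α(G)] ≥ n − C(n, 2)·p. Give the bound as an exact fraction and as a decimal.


E[|E(G)|] = C(54, 2)·p = 1431 · (1/486) = 53/18.
E[α(G)] ≥ n − E[|E(G)|] = 54 − 53/18 = 919/18.
Numerically: ≈ 51.05556.
(This is only a lower bound; the true E[α(G)] may be larger.)

E[α(G)] ≥ 919/18 ≈ 51.05556.


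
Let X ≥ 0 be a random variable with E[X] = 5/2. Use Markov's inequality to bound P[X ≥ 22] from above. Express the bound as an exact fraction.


μ = E[X] = 5/2, a = 22.
Markov: P[X ≥ 22] ≤ μ/a = (5/2)/22 = 5/44.
Numerically: ≈ 0.1136.
(Since a = 22 > μ = 2.5000, the bound 5/44 is < 1 and informative.)

P[X ≥ 22] ≤ 5/44 ≈ 0.1136.


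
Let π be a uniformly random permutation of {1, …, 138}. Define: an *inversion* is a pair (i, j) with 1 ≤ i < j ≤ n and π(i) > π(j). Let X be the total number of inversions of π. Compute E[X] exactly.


Write X = Σ X_I over the C(138, 2) = 9453 pairs i < j, with X_I the indicator of one inversion.
There are 9453 indicators.
For each fixed pair i < j, the values π(i) and π(j) are two distinct elements of {1, …, 138} in uniformly random order; by symmetry P[π(i) > π(j)] = 1/2.
By linearity: E[X] = 9453 · (1/2) = C(138, 2) · (1/2) = 9453/2 = 9453/2 ≈ 4726.50000.

E[X] = 9453/2 = 4726.50000.


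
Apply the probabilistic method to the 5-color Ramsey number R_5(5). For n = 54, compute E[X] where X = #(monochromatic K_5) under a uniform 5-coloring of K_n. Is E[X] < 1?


E[X] = C(54, 5) · 5^{1 − 10} = 3162510 · 5^{−9} = 3162510/1953125.
As a reduced fraction: E[X] = 632502/390625 ≈ 1.61921.
Is E[X] < 1? NO.
Since E[X] ≥ 1, the first-moment bound is inconclusive at n = 54; it does NOT by itself certify R_5(5) > 54.

E[X] = 632502/390625 ≈ 1.61921; E[X] ≥ 1; first-moment method inconclusive here.


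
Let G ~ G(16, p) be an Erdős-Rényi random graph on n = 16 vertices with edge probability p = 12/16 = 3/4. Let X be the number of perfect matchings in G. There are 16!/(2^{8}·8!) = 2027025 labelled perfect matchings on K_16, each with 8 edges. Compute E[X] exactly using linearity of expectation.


K_16 has 16!/(2^{8}·8!) = 2027025 labelled perfect matchings.
For each such perfect matching H, let X_H = 1 if all 8 edges of H are present in G. Then P[X_H = 1] = p^{8} = (3/4)^{8} = 6561/65536.
By linearity of expectation: E[X] = Σ_H E[X_H] = 2027025 · p^{8} = 2027025 · 6561/65536 = 13299311025/65536.
Numerically: E[X] ≈ 2.029e+05.

E[X] = 2027025 · (3/4)^{8} = 13299311025/65536 ≈ 2.029e+05.


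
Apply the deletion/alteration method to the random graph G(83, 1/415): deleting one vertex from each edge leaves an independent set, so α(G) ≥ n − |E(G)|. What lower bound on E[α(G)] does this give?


E[|E(G)|] = C(83, 2)·p = 3403 · (1/415) = 41/5.
E[α(G)] ≥ n − E[|E(G)|] = 83 − 41/5 = 374/5.
Numerically: ≈ 74.800.
(This is only a lower bound; the true E[α(G)] may be larger.)

E[α(G)] ≥ 374/5 ≈ 74.800.


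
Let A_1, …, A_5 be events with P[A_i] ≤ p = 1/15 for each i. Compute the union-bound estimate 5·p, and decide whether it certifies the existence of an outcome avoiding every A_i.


Union bound: P[∪_{i=1}^{5} A_i] ≤ Σ_i P[A_i] ≤ 5·p = 5·(1/15) = 1/3.
Numerically: 1/3 ≈ 0.333333.
Is 1/3 < 1? YES.
Since P[∪ A_i] ≤ 1/3 < 1, the complement has P[∩ A_i^c] ≥ 1 − 1/3 = 2/3 > 0, so some outcome avoids every A_i.

5·p = 1/3 ≈ 0.333333; existence CERTIFIED by the union bound.


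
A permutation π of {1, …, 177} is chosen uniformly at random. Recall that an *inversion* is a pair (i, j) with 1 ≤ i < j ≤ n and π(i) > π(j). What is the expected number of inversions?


Write X = Σ X_I over the C(177, 2) = 15576 pairs i < j, with X_I the indicator of one inversion.
There are 15576 indicators.
For each fixed pair i < j, the values π(i) and π(j) are two distinct elements of {1, …, 177} in uniformly random order; by symmetry P[π(i) > π(j)] = 1/2.
By linearity: E[X] = 15576 · (1/2) = C(177, 2) · (1/2) = 15576/2 = 7788 ≈ 7788.0000.

E[X] = 7788 = 7788.0000.


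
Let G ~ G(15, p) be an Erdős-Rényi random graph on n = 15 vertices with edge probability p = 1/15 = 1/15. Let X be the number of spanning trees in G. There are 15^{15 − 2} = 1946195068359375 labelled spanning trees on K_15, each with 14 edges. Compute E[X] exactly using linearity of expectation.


K_15 has 15^{15 − 2} = 1946195068359375 labelled spanning trees.
For each such spanning tree H, let X_H = 1 if all 14 edges of H are present in G. Then P[X_H = 1] = p^{14} = (1/15)^{14} = 1/29192926025390625.
By linearity: E[X] = Σ_H E[X_H] = 1946195068359375 · p^{14} = 1946195068359375 · 1/29192926025390625 = 1/15.
Numerically: E[X] ≈ 0.06667.

E[X] = 1946195068359375 · (1/15)^{14} = 1/15 ≈ 0.06667.


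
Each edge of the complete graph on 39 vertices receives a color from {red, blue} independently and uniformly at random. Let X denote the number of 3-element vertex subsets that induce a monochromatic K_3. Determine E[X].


Let X = Σ_S X_S over the C(39, 3) = 9139 subsets S of size 3, where X_S = 1 if the K_3 on S is monochromatic.
For a fixed S, the K_3 on S has C(3, 2) = 3 edges. P[all 3 edges red] = (1/2)^3, and likewise for blue, so P[monochromatic] = 2·(1/2)^3 = 2^{1 − 3} = 1/4.
By linearity of expectation: E[X] = C(39, 3) · 2^{1 − 3} = 9139 · 1/4 = 9139/4.
Numerically: E[X] ≈ 2284.750.

E[X] = C(39,3)·2^(1−C(3,2)) = 9139/4 ≈ 2284.750.
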